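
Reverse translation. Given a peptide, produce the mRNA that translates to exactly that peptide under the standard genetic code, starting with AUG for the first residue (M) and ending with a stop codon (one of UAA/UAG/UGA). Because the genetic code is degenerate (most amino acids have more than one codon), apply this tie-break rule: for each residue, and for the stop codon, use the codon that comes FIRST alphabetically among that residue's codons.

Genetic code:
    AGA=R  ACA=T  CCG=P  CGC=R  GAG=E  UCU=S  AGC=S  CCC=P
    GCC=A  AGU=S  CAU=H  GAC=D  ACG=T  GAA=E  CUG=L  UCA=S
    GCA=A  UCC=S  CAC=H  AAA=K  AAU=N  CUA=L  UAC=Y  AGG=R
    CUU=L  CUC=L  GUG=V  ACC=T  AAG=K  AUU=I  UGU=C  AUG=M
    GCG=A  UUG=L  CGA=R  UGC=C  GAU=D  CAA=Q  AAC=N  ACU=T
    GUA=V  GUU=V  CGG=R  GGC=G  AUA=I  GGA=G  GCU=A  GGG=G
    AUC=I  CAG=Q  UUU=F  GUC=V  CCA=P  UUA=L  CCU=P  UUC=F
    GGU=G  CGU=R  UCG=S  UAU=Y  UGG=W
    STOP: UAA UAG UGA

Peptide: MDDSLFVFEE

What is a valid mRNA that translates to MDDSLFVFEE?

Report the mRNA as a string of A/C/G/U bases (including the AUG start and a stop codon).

Answer: mRNA: AUGGACGACAGCCUAUUCGUAUUCGAAGAAUAA

Derivation:
residue 1: M -> AUG (start codon)
residue 2: D codons sorted = GAC,GAU -> pick first = GAC
residue 3: D codons sorted = GAC,GAU -> pick first = GAC
residue 4: S codons sorted = AGC,AGU,UCA,UCC,UCG,UCU -> pick first = AGC
residue 5: L codons sorted = CUA,CUC,CUG,CUU,UUA,UUG -> pick first = CUA
residue 6: F codons sorted = UUC,UUU -> pick first = UUC
residue 7: V codons sorted = GUA,GUC,GUG,GUU -> pick first = GUA
residue 8: F codons sorted = UUC,UUU -> pick first = UUC
residue 9: E codons sorted = GAA,GAG -> pick first = GAA
residue 10: E codons sorted = GAA,GAG -> pick first = GAA
terminator: stop codons sorted = UAA,UAG,UGA -> pick first = UAA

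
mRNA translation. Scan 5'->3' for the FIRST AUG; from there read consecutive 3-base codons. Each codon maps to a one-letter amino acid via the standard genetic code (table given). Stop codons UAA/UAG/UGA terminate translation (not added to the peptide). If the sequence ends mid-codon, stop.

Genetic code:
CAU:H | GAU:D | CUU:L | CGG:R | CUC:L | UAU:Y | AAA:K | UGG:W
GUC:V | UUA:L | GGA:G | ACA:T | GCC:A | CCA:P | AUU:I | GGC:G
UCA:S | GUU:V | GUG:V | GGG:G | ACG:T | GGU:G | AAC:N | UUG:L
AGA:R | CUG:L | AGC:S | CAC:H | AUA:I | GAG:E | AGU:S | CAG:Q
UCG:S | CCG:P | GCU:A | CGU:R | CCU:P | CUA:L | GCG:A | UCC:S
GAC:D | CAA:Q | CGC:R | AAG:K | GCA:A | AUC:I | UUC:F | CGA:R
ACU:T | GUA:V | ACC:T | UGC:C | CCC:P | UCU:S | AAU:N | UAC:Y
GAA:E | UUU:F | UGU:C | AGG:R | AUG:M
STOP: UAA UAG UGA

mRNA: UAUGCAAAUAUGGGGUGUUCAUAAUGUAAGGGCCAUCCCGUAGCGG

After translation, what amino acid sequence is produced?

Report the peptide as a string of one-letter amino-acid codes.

Answer: MQIWGVHNVRAIP

Derivation:
start AUG at pos 1
pos 1: AUG -> M; peptide=M
pos 4: CAA -> Q; peptide=MQ
pos 7: AUA -> I; peptide=MQI
pos 10: UGG -> W; peptide=MQIW
pos 13: GGU -> G; peptide=MQIWG
pos 16: GUU -> V; peptide=MQIWGV
pos 19: CAU -> H; peptide=MQIWGVH
pos 22: AAU -> N; peptide=MQIWGVHN
pos 25: GUA -> V; peptide=MQIWGVHNV
pos 28: AGG -> R; peptide=MQIWGVHNVR
pos 31: GCC -> A; peptide=MQIWGVHNVRA
pos 34: AUC -> I; peptide=MQIWGVHNVRAI
pos 37: CCG -> P; peptide=MQIWGVHNVRAIP
pos 40: UAG -> STOP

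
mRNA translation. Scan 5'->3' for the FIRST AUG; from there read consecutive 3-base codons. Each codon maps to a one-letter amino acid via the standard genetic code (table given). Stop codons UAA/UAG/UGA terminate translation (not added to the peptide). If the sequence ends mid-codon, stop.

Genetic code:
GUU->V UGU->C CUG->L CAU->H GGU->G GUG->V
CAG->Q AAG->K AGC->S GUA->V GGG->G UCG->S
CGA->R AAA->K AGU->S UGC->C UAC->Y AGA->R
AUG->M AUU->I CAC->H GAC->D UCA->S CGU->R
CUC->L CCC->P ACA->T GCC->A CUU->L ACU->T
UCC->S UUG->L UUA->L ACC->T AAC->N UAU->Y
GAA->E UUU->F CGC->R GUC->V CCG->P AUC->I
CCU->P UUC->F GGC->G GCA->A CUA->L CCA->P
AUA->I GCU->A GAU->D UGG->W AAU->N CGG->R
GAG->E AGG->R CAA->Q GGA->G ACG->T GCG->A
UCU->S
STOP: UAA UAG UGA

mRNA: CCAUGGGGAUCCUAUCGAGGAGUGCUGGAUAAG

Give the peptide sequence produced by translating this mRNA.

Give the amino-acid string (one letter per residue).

Answer: MGILSRSAG

Derivation:
start AUG at pos 2
pos 2: AUG -> M; peptide=M
pos 5: GGG -> G; peptide=MG
pos 8: AUC -> I; peptide=MGI
pos 11: CUA -> L; peptide=MGIL
pos 14: UCG -> S; peptide=MGILS
pos 17: AGG -> R; peptide=MGILSR
pos 20: AGU -> S; peptide=MGILSRS
pos 23: GCU -> A; peptide=MGILSRSA
pos 26: GGA -> G; peptide=MGILSRSAG
pos 29: UAA -> STOP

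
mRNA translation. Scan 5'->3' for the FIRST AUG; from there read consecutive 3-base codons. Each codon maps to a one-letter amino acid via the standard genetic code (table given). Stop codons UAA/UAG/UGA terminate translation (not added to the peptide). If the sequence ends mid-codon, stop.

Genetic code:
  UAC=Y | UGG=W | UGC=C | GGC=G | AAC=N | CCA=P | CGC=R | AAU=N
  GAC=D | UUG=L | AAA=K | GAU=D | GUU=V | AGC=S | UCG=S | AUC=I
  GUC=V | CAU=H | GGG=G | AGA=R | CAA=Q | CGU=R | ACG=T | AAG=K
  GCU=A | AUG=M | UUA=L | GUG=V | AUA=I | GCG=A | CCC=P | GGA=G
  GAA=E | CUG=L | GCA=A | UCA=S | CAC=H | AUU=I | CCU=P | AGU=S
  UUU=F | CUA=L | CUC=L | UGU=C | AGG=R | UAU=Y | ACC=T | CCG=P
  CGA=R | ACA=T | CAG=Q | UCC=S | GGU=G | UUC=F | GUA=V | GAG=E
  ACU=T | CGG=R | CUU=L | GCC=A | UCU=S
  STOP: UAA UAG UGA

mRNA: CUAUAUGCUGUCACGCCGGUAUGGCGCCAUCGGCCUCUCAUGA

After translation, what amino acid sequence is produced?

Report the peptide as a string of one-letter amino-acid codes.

Answer: MLSRRYGAIGLS

Derivation:
start AUG at pos 4
pos 4: AUG -> M; peptide=M
pos 7: CUG -> L; peptide=ML
pos 10: UCA -> S; peptide=MLS
pos 13: CGC -> R; peptide=MLSR
pos 16: CGG -> R; peptide=MLSRR
pos 19: UAU -> Y; peptide=MLSRRY
pos 22: GGC -> G; peptide=MLSRRYG
pos 25: GCC -> A; peptide=MLSRRYGA
pos 28: AUC -> I; peptide=MLSRRYGAI
pos 31: GGC -> G; peptide=MLSRRYGAIG
pos 34: CUC -> L; peptide=MLSRRYGAIGL
pos 37: UCA -> S; peptide=MLSRRYGAIGLS
pos 40: UGA -> STOP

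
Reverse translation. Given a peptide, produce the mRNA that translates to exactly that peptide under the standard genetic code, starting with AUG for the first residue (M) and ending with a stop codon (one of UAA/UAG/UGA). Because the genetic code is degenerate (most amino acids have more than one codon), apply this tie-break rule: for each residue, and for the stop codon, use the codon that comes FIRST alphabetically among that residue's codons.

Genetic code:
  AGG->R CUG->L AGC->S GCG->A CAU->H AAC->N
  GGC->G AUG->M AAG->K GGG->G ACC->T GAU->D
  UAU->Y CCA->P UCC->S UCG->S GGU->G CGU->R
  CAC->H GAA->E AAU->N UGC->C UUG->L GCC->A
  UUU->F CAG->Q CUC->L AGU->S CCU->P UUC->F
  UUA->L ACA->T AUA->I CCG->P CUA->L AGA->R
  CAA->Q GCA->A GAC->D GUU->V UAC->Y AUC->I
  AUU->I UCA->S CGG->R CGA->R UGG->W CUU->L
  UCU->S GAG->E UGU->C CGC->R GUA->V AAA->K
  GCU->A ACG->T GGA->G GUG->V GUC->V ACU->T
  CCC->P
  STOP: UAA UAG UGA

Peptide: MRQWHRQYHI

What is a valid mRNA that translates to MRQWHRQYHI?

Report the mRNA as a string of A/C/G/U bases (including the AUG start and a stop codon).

residue 1: M -> AUG (start codon)
residue 2: R codons sorted = AGA,AGG,CGA,CGC,CGG,CGU -> pick first = AGA
residue 3: Q codons sorted = CAA,CAG -> pick first = CAA
residue 4: W -> UGG (only codon)
residue 5: H codons sorted = CAC,CAU -> pick first = CAC
residue 6: R codons sorted = AGA,AGG,CGA,CGC,CGG,CGU -> pick first = AGA
residue 7: Q codons sorted = CAA,CAG -> pick first = CAA
residue 8: Y codons sorted = UAC,UAU -> pick first = UAC
residue 9: H codons sorted = CAC,CAU -> pick first = CAC
residue 10: I codons sorted = AUA,AUC,AUU -> pick first = AUA
terminator: stop codons sorted = UAA,UAG,UGA -> pick first = UAA

Answer: mRNA: AUGAGACAAUGGCACAGACAAUACCACAUAUAA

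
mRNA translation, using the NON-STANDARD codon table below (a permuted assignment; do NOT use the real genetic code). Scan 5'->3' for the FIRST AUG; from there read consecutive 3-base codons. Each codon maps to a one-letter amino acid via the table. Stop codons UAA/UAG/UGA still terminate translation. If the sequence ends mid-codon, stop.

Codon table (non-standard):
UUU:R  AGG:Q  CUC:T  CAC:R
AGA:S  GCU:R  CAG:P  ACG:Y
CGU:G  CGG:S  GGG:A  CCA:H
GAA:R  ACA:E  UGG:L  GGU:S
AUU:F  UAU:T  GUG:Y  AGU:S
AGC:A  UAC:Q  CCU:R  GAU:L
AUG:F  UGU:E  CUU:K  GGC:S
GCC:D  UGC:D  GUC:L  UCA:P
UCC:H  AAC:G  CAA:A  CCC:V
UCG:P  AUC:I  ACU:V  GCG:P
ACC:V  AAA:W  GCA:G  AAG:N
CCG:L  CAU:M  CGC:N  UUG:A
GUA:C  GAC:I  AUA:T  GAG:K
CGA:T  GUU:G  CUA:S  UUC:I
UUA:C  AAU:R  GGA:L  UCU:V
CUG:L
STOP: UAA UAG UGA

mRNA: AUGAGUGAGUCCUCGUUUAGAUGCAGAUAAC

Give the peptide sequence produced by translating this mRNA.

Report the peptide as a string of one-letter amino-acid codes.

Answer: FSKHPRSDS

Derivation:
start AUG at pos 0
pos 0: AUG -> F; peptide=F
pos 3: AGU -> S; peptide=FS
pos 6: GAG -> K; peptide=FSK
pos 9: UCC -> H; peptide=FSKH
pos 12: UCG -> P; peptide=FSKHP
pos 15: UUU -> R; peptide=FSKHPR
pos 18: AGA -> S; peptide=FSKHPRS
pos 21: UGC -> D; peptide=FSKHPRSD
pos 24: AGA -> S; peptide=FSKHPRSDS
pos 27: UAA -> STOP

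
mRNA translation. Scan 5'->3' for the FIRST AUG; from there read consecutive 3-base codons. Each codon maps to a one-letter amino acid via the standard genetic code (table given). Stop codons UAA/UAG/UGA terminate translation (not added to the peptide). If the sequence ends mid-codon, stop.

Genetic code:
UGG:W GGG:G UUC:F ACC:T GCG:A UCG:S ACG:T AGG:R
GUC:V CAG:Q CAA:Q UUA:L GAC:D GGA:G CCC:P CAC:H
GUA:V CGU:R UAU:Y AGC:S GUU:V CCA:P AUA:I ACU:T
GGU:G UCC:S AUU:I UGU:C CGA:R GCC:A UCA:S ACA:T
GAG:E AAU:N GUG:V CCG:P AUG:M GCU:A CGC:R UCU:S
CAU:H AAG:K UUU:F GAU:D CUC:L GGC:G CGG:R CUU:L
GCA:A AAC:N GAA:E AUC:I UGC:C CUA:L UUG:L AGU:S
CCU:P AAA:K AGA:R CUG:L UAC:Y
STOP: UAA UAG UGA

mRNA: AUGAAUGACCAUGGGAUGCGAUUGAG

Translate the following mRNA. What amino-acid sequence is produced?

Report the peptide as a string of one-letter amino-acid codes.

start AUG at pos 0
pos 0: AUG -> M; peptide=M
pos 3: AAU -> N; peptide=MN
pos 6: GAC -> D; peptide=MND
pos 9: CAU -> H; peptide=MNDH
pos 12: GGG -> G; peptide=MNDHG
pos 15: AUG -> M; peptide=MNDHGM
pos 18: CGA -> R; peptide=MNDHGMR
pos 21: UUG -> L; peptide=MNDHGMRL
pos 24: only 2 nt remain (<3), stop (end of mRNA)

Answer: MNDHGMRL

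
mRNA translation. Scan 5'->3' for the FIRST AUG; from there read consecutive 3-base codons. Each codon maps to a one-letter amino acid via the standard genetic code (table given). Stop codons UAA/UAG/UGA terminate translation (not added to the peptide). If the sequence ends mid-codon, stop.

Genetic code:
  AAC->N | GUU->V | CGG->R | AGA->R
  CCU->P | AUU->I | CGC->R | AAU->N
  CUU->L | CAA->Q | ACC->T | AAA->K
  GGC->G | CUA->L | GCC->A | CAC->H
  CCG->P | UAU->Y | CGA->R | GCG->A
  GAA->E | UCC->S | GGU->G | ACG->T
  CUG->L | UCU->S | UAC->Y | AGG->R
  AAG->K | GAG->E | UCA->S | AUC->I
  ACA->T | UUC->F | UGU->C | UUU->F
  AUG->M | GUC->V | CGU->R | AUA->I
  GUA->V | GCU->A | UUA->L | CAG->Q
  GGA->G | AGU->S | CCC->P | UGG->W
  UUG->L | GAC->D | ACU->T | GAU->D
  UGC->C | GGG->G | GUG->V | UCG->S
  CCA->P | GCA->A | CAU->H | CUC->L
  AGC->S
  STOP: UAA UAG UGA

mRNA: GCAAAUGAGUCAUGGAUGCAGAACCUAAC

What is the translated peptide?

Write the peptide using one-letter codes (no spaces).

start AUG at pos 4
pos 4: AUG -> M; peptide=M
pos 7: AGU -> S; peptide=MS
pos 10: CAU -> H; peptide=MSH
pos 13: GGA -> G; peptide=MSHG
pos 16: UGC -> C; peptide=MSHGC
pos 19: AGA -> R; peptide=MSHGCR
pos 22: ACC -> T; peptide=MSHGCRT
pos 25: UAA -> STOP

Answer: MSHGCRT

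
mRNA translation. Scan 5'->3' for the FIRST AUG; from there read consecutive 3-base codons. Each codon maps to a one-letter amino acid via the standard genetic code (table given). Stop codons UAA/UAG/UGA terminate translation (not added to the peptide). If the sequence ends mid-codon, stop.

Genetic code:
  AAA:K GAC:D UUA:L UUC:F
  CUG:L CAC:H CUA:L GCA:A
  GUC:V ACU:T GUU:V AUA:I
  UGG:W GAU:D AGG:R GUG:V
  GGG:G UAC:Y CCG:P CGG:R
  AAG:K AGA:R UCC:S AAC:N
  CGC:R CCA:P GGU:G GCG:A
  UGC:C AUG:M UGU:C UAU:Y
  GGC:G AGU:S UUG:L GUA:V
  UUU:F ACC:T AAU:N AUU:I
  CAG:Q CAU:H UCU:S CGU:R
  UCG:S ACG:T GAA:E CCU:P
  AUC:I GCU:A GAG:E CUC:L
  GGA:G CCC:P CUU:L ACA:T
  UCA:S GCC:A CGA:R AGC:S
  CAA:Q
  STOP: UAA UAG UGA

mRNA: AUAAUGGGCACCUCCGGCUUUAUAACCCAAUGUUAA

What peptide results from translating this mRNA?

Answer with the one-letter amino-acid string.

Answer: MGTSGFITQC

Derivation:
start AUG at pos 3
pos 3: AUG -> M; peptide=M
pos 6: GGC -> G; peptide=MG
pos 9: ACC -> T; peptide=MGT
pos 12: UCC -> S; peptide=MGTS
pos 15: GGC -> G; peptide=MGTSG
pos 18: UUU -> F; peptide=MGTSGF
pos 21: AUA -> I; peptide=MGTSGFI
pos 24: ACC -> T; peptide=MGTSGFIT
pos 27: CAA -> Q; peptide=MGTSGFITQ
pos 30: UGU -> C; peptide=MGTSGFITQC
pos 33: UAA -> STOP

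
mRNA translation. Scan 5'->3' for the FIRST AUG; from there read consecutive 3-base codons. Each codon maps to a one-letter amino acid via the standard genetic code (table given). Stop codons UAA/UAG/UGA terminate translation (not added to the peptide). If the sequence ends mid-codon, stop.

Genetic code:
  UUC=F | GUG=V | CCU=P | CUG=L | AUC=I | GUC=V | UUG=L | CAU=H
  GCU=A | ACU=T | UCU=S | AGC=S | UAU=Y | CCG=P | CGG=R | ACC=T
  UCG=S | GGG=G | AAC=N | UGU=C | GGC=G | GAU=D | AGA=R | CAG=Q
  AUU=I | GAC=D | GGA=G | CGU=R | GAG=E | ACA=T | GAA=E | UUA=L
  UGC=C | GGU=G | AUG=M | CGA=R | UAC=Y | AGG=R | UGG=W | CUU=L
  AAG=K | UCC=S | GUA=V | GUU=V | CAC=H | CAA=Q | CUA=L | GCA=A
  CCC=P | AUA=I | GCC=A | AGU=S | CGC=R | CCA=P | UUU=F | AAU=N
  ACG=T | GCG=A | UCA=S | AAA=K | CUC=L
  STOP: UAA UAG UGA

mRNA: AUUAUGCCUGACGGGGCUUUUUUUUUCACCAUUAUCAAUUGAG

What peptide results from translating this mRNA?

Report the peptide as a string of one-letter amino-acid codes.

Answer: MPDGAFFFTIIN

Derivation:
start AUG at pos 3
pos 3: AUG -> M; peptide=M
pos 6: CCU -> P; peptide=MP
pos 9: GAC -> D; peptide=MPD
pos 12: GGG -> G; peptide=MPDG
pos 15: GCU -> A; peptide=MPDGA
pos 18: UUU -> F; peptide=MPDGAF
pos 21: UUU -> F; peptide=MPDGAFF
pos 24: UUC -> F; peptide=MPDGAFFF
pos 27: ACC -> T; peptide=MPDGAFFFT
pos 30: AUU -> I; peptide=MPDGAFFFTI
pos 33: AUC -> I; peptide=MPDGAFFFTII
pos 36: AAU -> N; peptide=MPDGAFFFTIIN
pos 39: UGA -> STOP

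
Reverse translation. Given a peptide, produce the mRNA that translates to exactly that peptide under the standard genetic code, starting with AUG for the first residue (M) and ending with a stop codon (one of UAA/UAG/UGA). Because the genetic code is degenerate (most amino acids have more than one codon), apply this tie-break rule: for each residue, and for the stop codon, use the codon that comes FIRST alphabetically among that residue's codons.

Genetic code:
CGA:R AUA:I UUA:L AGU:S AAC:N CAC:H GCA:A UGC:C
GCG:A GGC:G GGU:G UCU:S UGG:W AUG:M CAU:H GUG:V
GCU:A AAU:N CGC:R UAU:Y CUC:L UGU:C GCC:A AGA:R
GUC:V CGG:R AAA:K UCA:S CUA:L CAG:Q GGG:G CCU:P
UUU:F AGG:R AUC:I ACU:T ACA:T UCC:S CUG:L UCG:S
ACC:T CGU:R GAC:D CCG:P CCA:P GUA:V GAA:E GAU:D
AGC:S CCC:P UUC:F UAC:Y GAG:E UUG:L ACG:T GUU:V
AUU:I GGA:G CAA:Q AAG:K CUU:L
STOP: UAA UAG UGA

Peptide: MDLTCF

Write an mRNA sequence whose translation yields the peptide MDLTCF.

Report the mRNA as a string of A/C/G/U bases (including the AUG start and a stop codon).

residue 1: M -> AUG (start codon)
residue 2: D codons sorted = GAC,GAU -> pick first = GAC
residue 3: L codons sorted = CUA,CUC,CUG,CUU,UUA,UUG -> pick first = CUA
residue 4: T codons sorted = ACA,ACC,ACG,ACU -> pick first = ACA
residue 5: C codons sorted = UGC,UGU -> pick first = UGC
residue 6: F codons sorted = UUC,UUU -> pick first = UUC
terminator: stop codons sorted = UAA,UAG,UGA -> pick first = UAA

Answer: mRNA: AUGGACCUAACAUGCUUCUAA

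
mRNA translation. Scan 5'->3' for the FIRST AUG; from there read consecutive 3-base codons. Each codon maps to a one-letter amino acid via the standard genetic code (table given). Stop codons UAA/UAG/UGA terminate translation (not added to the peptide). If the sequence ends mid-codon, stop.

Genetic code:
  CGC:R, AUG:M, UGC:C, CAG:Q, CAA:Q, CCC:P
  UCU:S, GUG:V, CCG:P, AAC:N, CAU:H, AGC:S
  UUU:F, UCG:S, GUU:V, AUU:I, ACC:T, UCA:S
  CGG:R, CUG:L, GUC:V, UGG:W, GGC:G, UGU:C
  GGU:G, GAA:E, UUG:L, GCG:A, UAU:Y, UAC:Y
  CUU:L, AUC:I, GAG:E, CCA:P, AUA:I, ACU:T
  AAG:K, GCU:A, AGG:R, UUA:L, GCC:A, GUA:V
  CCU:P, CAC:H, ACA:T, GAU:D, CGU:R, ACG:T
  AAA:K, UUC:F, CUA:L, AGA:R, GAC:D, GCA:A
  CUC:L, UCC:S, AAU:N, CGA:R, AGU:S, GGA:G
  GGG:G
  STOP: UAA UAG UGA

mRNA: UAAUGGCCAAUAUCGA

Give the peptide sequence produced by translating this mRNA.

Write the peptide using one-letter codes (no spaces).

start AUG at pos 2
pos 2: AUG -> M; peptide=M
pos 5: GCC -> A; peptide=MA
pos 8: AAU -> N; peptide=MAN
pos 11: AUC -> I; peptide=MANI
pos 14: only 2 nt remain (<3), stop (end of mRNA)

Answer: MANI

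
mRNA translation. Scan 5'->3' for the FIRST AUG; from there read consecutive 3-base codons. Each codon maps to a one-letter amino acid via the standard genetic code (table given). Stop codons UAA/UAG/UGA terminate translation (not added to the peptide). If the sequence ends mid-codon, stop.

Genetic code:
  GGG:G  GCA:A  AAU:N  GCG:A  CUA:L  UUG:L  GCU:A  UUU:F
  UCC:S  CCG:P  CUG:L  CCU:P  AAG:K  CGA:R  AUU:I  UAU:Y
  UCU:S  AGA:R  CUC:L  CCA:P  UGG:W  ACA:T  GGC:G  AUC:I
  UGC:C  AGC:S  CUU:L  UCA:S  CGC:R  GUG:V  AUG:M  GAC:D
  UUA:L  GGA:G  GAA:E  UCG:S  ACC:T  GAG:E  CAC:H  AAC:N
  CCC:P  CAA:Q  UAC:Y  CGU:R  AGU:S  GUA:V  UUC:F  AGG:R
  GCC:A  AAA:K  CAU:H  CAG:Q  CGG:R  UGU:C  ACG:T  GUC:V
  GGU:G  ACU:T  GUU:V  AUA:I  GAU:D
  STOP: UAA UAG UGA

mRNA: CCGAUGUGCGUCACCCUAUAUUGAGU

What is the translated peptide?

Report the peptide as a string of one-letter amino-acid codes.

Answer: MCVTLY

Derivation:
start AUG at pos 3
pos 3: AUG -> M; peptide=M
pos 6: UGC -> C; peptide=MC
pos 9: GUC -> V; peptide=MCV
pos 12: ACC -> T; peptide=MCVT
pos 15: CUA -> L; peptide=MCVTL
pos 18: UAU -> Y; peptide=MCVTLY
pos 21: UGA -> STOP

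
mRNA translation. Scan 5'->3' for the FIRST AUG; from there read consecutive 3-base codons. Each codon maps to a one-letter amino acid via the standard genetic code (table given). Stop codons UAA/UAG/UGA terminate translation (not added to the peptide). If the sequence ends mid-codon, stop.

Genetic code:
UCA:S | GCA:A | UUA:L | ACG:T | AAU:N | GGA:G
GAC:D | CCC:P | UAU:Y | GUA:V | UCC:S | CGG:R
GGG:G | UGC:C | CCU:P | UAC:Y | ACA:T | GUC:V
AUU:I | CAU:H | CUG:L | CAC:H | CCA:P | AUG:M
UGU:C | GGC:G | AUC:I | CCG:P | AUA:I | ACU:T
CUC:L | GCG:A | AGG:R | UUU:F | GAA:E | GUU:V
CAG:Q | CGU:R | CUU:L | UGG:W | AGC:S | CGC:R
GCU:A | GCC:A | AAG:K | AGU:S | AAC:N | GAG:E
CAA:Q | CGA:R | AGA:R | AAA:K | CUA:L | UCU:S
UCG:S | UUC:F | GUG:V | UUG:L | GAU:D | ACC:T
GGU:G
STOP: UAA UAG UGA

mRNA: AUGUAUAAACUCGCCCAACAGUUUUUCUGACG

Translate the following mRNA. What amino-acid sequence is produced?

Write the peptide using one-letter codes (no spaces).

Answer: MYKLAQQFF

Derivation:
start AUG at pos 0
pos 0: AUG -> M; peptide=M
pos 3: UAU -> Y; peptide=MY
pos 6: AAA -> K; peptide=MYK
pos 9: CUC -> L; peptide=MYKL
pos 12: GCC -> A; peptide=MYKLA
pos 15: CAA -> Q; peptide=MYKLAQ
pos 18: CAG -> Q; peptide=MYKLAQQ
pos 21: UUU -> F; peptide=MYKLAQQF
pos 24: UUC -> F; peptide=MYKLAQQFF
pos 27: UGA -> STOP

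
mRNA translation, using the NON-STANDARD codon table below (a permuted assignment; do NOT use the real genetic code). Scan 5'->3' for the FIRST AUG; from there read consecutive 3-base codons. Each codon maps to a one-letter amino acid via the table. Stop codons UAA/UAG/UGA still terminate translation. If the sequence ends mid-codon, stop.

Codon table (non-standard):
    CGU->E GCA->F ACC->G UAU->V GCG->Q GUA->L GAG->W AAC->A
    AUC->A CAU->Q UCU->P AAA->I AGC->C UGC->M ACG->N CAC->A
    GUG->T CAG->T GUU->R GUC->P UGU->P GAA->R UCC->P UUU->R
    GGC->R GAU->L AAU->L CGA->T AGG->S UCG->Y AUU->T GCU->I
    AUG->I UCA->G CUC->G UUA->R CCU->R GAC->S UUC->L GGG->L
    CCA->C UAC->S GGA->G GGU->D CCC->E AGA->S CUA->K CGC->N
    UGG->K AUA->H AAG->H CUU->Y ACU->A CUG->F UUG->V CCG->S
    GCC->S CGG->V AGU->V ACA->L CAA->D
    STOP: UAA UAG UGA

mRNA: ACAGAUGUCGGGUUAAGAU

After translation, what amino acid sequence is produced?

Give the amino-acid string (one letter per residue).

start AUG at pos 4
pos 4: AUG -> I; peptide=I
pos 7: UCG -> Y; peptide=IY
pos 10: GGU -> D; peptide=IYD
pos 13: UAA -> STOP

Answer: IYD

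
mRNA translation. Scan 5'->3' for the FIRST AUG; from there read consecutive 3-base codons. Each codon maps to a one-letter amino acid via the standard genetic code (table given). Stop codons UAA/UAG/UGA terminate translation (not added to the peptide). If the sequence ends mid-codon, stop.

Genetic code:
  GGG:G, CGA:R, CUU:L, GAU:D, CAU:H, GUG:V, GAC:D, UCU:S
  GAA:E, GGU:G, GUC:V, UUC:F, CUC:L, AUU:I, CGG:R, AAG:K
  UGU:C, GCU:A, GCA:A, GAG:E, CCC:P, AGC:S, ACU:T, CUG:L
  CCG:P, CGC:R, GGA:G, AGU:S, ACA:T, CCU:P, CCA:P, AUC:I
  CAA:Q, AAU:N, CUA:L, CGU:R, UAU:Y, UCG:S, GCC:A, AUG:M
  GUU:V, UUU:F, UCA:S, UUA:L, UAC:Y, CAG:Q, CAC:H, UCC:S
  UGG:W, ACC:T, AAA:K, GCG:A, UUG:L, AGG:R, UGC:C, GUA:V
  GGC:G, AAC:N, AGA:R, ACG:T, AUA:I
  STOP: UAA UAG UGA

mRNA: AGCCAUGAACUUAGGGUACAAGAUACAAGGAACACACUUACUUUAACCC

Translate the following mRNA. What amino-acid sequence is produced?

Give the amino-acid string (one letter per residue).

Answer: MNLGYKIQGTHLL

Derivation:
start AUG at pos 4
pos 4: AUG -> M; peptide=M
pos 7: AAC -> N; peptide=MN
pos 10: UUA -> L; peptide=MNL
pos 13: GGG -> G; peptide=MNLG
pos 16: UAC -> Y; peptide=MNLGY
pos 19: AAG -> K; peptide=MNLGYK
pos 22: AUA -> I; peptide=MNLGYKI
pos 25: CAA -> Q; peptide=MNLGYKIQ
pos 28: GGA -> G; peptide=MNLGYKIQG
pos 31: ACA -> T; peptide=MNLGYKIQGT
pos 34: CAC -> H; peptide=MNLGYKIQGTH
pos 37: UUA -> L; peptide=MNLGYKIQGTHL
pos 40: CUU -> L; peptide=MNLGYKIQGTHLL
pos 43: UAA -> STOP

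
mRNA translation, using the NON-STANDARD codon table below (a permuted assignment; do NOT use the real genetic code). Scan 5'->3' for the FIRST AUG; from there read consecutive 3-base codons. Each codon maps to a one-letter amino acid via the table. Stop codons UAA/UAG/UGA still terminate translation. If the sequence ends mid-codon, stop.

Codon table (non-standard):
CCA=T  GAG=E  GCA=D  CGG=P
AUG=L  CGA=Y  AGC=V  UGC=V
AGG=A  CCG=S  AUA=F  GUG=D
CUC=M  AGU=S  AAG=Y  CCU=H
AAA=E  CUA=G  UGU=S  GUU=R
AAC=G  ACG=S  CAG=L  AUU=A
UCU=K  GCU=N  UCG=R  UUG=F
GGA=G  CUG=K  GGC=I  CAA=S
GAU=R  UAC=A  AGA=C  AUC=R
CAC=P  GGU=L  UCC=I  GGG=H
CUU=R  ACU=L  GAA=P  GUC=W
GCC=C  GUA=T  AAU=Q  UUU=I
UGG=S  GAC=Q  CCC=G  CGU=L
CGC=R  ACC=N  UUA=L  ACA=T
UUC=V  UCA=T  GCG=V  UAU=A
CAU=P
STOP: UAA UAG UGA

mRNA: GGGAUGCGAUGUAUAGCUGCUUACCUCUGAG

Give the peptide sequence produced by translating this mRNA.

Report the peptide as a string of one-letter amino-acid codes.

start AUG at pos 3
pos 3: AUG -> L; peptide=L
pos 6: CGA -> Y; peptide=LY
pos 9: UGU -> S; peptide=LYS
pos 12: AUA -> F; peptide=LYSF
pos 15: GCU -> N; peptide=LYSFN
pos 18: GCU -> N; peptide=LYSFNN
pos 21: UAC -> A; peptide=LYSFNNA
pos 24: CUC -> M; peptide=LYSFNNAM
pos 27: UGA -> STOP

Answer: LYSFNNAM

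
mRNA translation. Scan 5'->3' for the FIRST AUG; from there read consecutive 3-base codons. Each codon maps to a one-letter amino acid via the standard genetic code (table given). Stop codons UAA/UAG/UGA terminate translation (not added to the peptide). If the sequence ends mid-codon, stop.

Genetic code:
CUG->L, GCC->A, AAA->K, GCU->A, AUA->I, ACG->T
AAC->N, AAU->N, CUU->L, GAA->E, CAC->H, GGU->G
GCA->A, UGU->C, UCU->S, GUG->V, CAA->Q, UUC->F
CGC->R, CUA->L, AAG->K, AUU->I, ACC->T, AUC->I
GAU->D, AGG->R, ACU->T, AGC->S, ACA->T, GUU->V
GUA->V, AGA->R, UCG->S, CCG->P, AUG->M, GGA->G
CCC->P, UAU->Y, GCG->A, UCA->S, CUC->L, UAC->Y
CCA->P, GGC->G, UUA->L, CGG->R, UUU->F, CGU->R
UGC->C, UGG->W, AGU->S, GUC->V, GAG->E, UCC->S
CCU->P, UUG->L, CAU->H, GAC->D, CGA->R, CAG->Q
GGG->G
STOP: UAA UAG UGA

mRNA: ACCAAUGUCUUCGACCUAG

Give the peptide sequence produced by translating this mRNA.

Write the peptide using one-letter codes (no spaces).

Answer: MSST

Derivation:
start AUG at pos 4
pos 4: AUG -> M; peptide=M
pos 7: UCU -> S; peptide=MS
pos 10: UCG -> S; peptide=MSS
pos 13: ACC -> T; peptide=MSST
pos 16: UAG -> STOP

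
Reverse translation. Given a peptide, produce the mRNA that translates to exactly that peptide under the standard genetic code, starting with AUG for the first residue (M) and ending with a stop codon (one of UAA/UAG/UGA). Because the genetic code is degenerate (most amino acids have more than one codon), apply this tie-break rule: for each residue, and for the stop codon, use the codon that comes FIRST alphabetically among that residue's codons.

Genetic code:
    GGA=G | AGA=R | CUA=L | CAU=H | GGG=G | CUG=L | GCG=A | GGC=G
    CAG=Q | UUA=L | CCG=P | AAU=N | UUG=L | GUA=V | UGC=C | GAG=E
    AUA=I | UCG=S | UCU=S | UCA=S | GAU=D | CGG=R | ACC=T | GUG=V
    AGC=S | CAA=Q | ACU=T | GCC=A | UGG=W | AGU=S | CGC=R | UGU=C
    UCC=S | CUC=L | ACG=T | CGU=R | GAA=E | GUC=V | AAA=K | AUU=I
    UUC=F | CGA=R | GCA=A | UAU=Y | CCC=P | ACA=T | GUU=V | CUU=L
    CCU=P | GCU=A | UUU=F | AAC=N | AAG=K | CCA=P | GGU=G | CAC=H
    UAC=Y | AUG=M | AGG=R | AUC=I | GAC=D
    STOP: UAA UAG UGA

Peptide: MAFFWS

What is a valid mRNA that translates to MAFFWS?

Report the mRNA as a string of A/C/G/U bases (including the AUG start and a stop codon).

Answer: mRNA: AUGGCAUUCUUCUGGAGCUAA

Derivation:
residue 1: M -> AUG (start codon)
residue 2: A codons sorted = GCA,GCC,GCG,GCU -> pick first = GCA
residue 3: F codons sorted = UUC,UUU -> pick first = UUC
residue 4: F codons sorted = UUC,UUU -> pick first = UUC
residue 5: W -> UGG (only codon)
residue 6: S codons sorted = AGC,AGU,UCA,UCC,UCG,UCU -> pick first = AGC
terminator: stop codons sorted = UAA,UAG,UGA -> pick first = UAA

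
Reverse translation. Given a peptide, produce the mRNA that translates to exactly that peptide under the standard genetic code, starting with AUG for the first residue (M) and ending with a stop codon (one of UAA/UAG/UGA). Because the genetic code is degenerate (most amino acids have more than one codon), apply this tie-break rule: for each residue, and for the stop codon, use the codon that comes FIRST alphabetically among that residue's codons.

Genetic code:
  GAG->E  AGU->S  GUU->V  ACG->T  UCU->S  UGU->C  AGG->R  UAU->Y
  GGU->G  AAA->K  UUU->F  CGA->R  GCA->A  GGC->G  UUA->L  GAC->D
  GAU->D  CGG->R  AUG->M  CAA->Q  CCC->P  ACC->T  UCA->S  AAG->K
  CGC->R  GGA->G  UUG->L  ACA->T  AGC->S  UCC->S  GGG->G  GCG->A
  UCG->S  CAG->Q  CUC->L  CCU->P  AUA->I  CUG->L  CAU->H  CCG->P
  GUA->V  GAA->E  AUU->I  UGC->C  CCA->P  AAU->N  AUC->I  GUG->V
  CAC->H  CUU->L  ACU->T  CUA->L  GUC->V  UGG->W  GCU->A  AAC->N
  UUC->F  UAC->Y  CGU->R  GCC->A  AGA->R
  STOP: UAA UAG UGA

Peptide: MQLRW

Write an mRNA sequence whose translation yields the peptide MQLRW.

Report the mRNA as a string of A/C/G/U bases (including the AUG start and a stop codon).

Answer: mRNA: AUGCAACUAAGAUGGUAA

Derivation:
residue 1: M -> AUG (start codon)
residue 2: Q codons sorted = CAA,CAG -> pick first = CAA
residue 3: L codons sorted = CUA,CUC,CUG,CUU,UUA,UUG -> pick first = CUA
residue 4: R codons sorted = AGA,AGG,CGA,CGC,CGG,CGU -> pick first = AGA
residue 5: W -> UGG (only codon)
terminator: stop codons sorted = UAA,UAG,UGA -> pick first = UAA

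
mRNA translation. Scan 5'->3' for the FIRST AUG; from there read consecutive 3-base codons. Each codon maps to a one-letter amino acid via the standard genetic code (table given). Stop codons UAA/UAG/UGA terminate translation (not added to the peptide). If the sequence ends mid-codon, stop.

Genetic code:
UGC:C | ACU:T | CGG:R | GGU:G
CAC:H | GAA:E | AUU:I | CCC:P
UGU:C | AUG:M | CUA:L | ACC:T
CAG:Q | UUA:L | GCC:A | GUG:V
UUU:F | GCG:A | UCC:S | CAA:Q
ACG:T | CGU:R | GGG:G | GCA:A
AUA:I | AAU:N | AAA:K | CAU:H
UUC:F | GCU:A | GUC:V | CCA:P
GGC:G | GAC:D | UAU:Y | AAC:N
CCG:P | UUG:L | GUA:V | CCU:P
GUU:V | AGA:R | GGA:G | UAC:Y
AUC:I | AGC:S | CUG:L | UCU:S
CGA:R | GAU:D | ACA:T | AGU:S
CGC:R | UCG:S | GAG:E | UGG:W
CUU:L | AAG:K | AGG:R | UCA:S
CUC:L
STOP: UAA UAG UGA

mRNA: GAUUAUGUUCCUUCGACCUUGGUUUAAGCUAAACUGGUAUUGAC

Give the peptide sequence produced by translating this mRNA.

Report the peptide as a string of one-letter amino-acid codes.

start AUG at pos 4
pos 4: AUG -> M; peptide=M
pos 7: UUC -> F; peptide=MF
pos 10: CUU -> L; peptide=MFL
pos 13: CGA -> R; peptide=MFLR
pos 16: CCU -> P; peptide=MFLRP
pos 19: UGG -> W; peptide=MFLRPW
pos 22: UUU -> F; peptide=MFLRPWF
pos 25: AAG -> K; peptide=MFLRPWFK
pos 28: CUA -> L; peptide=MFLRPWFKL
pos 31: AAC -> N; peptide=MFLRPWFKLN
pos 34: UGG -> W; peptide=MFLRPWFKLNW
pos 37: UAU -> Y; peptide=MFLRPWFKLNWY
pos 40: UGA -> STOP

Answer: MFLRPWFKLNWY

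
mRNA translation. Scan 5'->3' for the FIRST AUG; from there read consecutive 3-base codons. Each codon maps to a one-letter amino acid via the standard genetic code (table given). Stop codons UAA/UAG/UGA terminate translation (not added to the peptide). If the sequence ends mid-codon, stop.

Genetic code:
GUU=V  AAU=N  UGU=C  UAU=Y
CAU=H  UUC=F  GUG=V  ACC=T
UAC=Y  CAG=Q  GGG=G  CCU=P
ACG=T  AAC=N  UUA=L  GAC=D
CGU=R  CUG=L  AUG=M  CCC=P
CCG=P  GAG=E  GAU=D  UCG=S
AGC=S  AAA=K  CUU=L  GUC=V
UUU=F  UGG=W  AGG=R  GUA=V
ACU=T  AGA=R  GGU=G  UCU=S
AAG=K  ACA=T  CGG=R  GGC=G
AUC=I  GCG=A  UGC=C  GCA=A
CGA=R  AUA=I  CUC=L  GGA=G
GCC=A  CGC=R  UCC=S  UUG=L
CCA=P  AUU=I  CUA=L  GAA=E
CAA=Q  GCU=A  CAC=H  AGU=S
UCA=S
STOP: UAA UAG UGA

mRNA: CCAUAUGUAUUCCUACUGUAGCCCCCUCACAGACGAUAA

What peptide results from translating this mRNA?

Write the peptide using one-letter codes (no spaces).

start AUG at pos 4
pos 4: AUG -> M; peptide=M
pos 7: UAU -> Y; peptide=MY
pos 10: UCC -> S; peptide=MYS
pos 13: UAC -> Y; peptide=MYSY
pos 16: UGU -> C; peptide=MYSYC
pos 19: AGC -> S; peptide=MYSYCS
pos 22: CCC -> P; peptide=MYSYCSP
pos 25: CUC -> L; peptide=MYSYCSPL
pos 28: ACA -> T; peptide=MYSYCSPLT
pos 31: GAC -> D; peptide=MYSYCSPLTD
pos 34: GAU -> D; peptide=MYSYCSPLTDD
pos 37: only 2 nt remain (<3), stop (end of mRNA)

Answer: MYSYCSPLTDD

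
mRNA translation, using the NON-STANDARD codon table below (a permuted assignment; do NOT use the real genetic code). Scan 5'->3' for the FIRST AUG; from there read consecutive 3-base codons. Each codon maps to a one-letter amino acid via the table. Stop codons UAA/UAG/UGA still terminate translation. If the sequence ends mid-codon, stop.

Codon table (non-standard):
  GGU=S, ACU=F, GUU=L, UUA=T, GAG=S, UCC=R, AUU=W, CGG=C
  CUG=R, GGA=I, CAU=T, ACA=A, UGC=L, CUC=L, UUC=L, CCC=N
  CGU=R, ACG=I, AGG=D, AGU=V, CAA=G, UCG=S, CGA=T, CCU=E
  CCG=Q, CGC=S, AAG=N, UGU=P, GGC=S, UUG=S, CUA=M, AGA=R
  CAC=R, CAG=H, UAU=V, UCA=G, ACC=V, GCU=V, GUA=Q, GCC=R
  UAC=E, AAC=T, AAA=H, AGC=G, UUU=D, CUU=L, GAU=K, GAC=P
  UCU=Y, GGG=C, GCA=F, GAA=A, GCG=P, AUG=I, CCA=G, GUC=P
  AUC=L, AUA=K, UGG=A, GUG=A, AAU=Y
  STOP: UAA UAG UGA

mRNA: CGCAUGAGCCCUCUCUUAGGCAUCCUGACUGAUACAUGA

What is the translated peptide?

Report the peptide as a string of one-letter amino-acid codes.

Answer: IGELTSLRFKA

Derivation:
start AUG at pos 3
pos 3: AUG -> I; peptide=I
pos 6: AGC -> G; peptide=IG
pos 9: CCU -> E; peptide=IGE
pos 12: CUC -> L; peptide=IGEL
pos 15: UUA -> T; peptide=IGELT
pos 18: GGC -> S; peptide=IGELTS
pos 21: AUC -> L; peptide=IGELTSL
pos 24: CUG -> R; peptide=IGELTSLR
pos 27: ACU -> F; peptide=IGELTSLRF
pos 30: GAU -> K; peptide=IGELTSLRFK
pos 33: ACA -> A; peptide=IGELTSLRFKA
pos 36: UGA -> STOP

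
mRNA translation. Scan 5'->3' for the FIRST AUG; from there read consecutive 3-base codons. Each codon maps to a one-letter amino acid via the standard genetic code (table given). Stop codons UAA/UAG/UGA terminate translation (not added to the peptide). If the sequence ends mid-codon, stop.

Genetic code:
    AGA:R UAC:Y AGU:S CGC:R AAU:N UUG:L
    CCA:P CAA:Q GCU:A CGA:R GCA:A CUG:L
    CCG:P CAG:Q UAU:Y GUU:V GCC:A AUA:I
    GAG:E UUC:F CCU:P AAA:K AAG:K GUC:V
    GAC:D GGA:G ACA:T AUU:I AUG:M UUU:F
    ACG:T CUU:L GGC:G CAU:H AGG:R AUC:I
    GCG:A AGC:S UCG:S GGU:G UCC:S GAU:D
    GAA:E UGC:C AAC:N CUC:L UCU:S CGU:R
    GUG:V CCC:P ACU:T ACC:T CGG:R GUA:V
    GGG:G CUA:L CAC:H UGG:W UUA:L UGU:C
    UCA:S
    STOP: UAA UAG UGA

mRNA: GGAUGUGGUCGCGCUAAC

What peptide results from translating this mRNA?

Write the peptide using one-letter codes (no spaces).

start AUG at pos 2
pos 2: AUG -> M; peptide=M
pos 5: UGG -> W; peptide=MW
pos 8: UCG -> S; peptide=MWS
pos 11: CGC -> R; peptide=MWSR
pos 14: UAA -> STOP

Answer: MWSR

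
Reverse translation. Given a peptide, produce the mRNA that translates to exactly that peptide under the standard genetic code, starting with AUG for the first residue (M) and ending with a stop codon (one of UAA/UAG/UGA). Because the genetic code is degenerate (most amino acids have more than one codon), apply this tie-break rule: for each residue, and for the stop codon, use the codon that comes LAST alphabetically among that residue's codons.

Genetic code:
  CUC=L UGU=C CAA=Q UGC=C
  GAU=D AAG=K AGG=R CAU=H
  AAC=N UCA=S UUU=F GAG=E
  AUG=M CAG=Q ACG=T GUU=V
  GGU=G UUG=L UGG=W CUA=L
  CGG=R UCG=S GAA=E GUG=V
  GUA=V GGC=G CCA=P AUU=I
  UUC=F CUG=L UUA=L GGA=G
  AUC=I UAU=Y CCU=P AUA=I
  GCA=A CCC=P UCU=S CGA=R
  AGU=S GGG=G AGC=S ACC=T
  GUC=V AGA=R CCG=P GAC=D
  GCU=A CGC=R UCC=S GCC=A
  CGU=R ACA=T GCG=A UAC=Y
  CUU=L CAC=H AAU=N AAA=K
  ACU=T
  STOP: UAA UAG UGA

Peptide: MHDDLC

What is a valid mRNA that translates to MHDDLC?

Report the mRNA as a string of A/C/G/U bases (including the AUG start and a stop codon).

residue 1: M -> AUG (start codon)
residue 2: H codons sorted = CAC,CAU -> pick last = CAU
residue 3: D codons sorted = GAC,GAU -> pick last = GAU
residue 4: D codons sorted = GAC,GAU -> pick last = GAU
residue 5: L codons sorted = CUA,CUC,CUG,CUU,UUA,UUG -> pick last = UUG
residue 6: C codons sorted = UGC,UGU -> pick last = UGU
terminator: stop codons sorted = UAA,UAG,UGA -> pick last = UGA

Answer: mRNA: AUGCAUGAUGAUUUGUGUUGA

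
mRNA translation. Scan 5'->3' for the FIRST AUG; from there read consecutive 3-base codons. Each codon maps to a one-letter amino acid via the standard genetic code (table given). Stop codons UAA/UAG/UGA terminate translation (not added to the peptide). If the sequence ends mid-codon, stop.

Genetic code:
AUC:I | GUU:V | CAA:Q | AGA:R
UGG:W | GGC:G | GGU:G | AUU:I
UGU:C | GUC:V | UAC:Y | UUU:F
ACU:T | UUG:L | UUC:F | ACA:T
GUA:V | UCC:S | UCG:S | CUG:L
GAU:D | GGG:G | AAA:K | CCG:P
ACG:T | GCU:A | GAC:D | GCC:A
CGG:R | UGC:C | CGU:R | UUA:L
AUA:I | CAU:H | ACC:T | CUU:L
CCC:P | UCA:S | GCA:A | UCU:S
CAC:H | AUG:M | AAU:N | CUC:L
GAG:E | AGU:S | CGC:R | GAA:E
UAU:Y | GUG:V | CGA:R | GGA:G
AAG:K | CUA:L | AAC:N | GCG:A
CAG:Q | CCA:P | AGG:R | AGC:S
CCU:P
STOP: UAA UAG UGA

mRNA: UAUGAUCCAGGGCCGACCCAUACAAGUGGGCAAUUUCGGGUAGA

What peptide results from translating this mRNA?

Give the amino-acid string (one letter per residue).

Answer: MIQGRPIQVGNFG

Derivation:
start AUG at pos 1
pos 1: AUG -> M; peptide=M
pos 4: AUC -> I; peptide=MI
pos 7: CAG -> Q; peptide=MIQ
pos 10: GGC -> G; peptide=MIQG
pos 13: CGA -> R; peptide=MIQGR
pos 16: CCC -> P; peptide=MIQGRP
pos 19: AUA -> I; peptide=MIQGRPI
pos 22: CAA -> Q; peptide=MIQGRPIQ
pos 25: GUG -> V; peptide=MIQGRPIQV
pos 28: GGC -> G; peptide=MIQGRPIQVG
pos 31: AAU -> N; peptide=MIQGRPIQVGN
pos 34: UUC -> F; peptide=MIQGRPIQVGNF
pos 37: GGG -> G; peptide=MIQGRPIQVGNFG
pos 40: UAG -> STOP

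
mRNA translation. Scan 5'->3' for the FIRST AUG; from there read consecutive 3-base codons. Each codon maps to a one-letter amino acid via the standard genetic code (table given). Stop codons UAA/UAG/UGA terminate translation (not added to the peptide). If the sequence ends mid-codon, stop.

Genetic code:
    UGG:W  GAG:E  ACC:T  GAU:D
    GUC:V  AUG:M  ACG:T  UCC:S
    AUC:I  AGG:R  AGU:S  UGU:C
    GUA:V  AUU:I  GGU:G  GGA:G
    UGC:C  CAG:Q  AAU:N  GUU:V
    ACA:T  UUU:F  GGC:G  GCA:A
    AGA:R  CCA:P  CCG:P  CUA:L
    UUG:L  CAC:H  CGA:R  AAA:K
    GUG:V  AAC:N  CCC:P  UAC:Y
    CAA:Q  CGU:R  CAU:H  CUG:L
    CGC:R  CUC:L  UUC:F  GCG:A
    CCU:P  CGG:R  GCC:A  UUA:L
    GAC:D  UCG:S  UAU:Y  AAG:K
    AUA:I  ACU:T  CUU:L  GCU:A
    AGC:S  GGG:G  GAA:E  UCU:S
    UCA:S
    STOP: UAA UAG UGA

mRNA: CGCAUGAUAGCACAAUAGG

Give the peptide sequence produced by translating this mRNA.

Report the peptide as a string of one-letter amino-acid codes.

start AUG at pos 3
pos 3: AUG -> M; peptide=M
pos 6: AUA -> I; peptide=MI
pos 9: GCA -> A; peptide=MIA
pos 12: CAA -> Q; peptide=MIAQ
pos 15: UAG -> STOP

Answer: MIAQ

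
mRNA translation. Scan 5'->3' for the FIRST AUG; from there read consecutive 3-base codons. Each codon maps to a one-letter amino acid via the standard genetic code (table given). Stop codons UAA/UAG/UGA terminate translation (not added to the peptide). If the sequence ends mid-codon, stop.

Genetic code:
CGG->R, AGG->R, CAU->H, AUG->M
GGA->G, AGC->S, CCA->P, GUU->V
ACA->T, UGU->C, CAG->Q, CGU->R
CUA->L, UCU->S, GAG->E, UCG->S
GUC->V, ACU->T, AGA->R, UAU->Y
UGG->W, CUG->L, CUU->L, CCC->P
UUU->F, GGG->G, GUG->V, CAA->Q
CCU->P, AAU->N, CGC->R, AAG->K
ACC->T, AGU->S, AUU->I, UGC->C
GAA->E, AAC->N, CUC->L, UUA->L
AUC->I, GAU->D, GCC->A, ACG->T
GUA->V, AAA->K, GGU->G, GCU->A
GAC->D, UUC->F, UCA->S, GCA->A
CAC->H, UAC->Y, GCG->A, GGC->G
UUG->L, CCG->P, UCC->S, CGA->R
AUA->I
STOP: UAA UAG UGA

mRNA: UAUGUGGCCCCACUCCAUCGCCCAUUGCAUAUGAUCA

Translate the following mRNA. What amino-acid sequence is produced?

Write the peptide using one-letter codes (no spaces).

Answer: MWPHSIAHCI

Derivation:
start AUG at pos 1
pos 1: AUG -> M; peptide=M
pos 4: UGG -> W; peptide=MW
pos 7: CCC -> P; peptide=MWP
pos 10: CAC -> H; peptide=MWPH
pos 13: UCC -> S; peptide=MWPHS
pos 16: AUC -> I; peptide=MWPHSI
pos 19: GCC -> A; peptide=MWPHSIA
pos 22: CAU -> H; peptide=MWPHSIAH
pos 25: UGC -> C; peptide=MWPHSIAHC
pos 28: AUA -> I; peptide=MWPHSIAHCI
pos 31: UGA -> STOP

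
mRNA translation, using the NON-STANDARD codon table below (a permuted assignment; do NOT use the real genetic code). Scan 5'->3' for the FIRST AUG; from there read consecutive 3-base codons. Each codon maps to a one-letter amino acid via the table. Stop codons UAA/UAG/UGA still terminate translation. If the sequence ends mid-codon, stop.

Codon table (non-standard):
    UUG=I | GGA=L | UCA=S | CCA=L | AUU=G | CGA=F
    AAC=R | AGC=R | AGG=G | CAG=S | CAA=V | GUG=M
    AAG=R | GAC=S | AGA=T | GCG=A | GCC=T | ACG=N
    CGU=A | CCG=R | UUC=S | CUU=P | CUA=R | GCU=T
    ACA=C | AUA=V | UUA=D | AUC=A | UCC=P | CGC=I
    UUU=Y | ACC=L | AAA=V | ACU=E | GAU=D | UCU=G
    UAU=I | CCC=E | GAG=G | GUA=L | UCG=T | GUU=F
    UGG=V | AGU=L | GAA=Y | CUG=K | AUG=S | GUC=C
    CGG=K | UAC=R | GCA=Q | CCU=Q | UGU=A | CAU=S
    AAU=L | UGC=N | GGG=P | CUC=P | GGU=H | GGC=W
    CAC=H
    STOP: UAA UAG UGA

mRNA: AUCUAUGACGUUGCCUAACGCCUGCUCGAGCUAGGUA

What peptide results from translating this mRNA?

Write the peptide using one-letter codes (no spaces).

start AUG at pos 4
pos 4: AUG -> S; peptide=S
pos 7: ACG -> N; peptide=SN
pos 10: UUG -> I; peptide=SNI
pos 13: CCU -> Q; peptide=SNIQ
pos 16: AAC -> R; peptide=SNIQR
pos 19: GCC -> T; peptide=SNIQRT
pos 22: UGC -> N; peptide=SNIQRTN
pos 25: UCG -> T; peptide=SNIQRTNT
pos 28: AGC -> R; peptide=SNIQRTNTR
pos 31: UAG -> STOP

Answer: SNIQRTNTR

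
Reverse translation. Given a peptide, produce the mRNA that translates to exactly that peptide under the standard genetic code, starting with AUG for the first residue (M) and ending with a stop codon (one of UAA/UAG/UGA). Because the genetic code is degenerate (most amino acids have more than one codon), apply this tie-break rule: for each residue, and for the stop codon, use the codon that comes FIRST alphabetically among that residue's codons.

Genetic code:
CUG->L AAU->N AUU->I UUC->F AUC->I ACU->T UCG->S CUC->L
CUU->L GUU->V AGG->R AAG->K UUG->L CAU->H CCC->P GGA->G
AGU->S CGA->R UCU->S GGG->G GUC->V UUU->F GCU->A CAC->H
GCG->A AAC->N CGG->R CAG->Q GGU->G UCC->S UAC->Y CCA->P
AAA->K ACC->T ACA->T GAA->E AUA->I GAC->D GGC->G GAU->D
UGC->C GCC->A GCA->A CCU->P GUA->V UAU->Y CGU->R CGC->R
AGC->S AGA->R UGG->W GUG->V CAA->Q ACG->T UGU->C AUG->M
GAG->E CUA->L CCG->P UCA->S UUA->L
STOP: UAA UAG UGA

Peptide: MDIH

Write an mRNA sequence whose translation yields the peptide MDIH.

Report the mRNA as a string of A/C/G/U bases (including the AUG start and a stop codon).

residue 1: M -> AUG (start codon)
residue 2: D codons sorted = GAC,GAU -> pick first = GAC
residue 3: I codons sorted = AUA,AUC,AUU -> pick first = AUA
residue 4: H codons sorted = CAC,CAU -> pick first = CAC
terminator: stop codons sorted = UAA,UAG,UGA -> pick first = UAA

Answer: mRNA: AUGGACAUACACUAA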